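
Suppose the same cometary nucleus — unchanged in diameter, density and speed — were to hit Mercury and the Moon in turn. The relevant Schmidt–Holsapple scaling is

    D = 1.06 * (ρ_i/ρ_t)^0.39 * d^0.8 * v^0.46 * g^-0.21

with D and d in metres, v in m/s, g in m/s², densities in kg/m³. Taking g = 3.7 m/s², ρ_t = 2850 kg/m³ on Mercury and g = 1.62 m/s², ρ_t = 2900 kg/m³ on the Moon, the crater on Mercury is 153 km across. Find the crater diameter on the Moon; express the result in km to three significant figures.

D ≈ 181 km

The impactor-only factors (d, v, ρ_i) cancel in the ratio, leaving D_Moon/D_Mercury = (g_Moon/g_Mercury)^-0.21 · (ρ_t,Mercury/ρ_t,Moon)^0.39.
(1.62/3.7)^-0.21 = 0.4378^-0.21 = 1.189
(2850/2900)^0.39 = 0.9828^0.39 = 0.9933
Ratio = 1.189 × 0.9933 = 1.181
D_Moon = 1.181 × 153 km = 181 km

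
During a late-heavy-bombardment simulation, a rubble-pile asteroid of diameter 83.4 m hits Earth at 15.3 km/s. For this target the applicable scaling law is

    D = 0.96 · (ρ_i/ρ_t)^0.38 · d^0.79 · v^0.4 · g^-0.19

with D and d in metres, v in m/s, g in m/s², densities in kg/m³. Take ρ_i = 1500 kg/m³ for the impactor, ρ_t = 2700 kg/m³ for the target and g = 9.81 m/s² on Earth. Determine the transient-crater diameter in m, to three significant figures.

D ≈ 773 m

In SI units: v = 15300 m/s.
(ρ_i/ρ_t)^0.38 = (1500/2700)^0.38 = 0.7998
d^0.79 = 83.4^0.79 = 32.94
v^0.4 = 15300^0.4 = 47.19
g^-0.19 = 9.81^-0.19 = 0.6480
D = 0.96 × 0.7998 × 32.94 × 47.19 × 0.6480 = 773.4 m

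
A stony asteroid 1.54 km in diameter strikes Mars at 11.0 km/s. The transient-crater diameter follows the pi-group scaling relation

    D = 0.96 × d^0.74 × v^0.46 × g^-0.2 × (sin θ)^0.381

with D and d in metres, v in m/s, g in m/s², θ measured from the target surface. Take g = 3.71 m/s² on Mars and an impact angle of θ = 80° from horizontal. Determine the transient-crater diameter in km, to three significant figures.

D ≈ 12.1 km

In SI units: d = 1540 m, v = 11000 m/s.
d^0.74 = 1540^0.74 = 228.4
v^0.46 = 11000^0.46 = 72.28
g^-0.2 = 3.71^-0.2 = 0.7694
(sin 80°)^0.381 = 0.9848^0.381 = 0.9942
D = 0.96 × 228.4 × 72.28 × 0.7694 × 0.9942 = 12123 m
   = 12.12 km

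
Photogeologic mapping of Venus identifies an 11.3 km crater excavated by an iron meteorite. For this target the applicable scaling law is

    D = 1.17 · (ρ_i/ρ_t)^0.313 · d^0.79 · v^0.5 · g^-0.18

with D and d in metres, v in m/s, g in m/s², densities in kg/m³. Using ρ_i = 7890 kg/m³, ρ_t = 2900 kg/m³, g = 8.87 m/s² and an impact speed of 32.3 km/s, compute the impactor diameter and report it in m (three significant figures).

d ≈ 171 m

Rearranging for d: d = [D / (1.17 · (7890/2900)^0.313 · 32300^0.5 · 8.87^-0.18)]^(1/0.79).
D = 11300 m.
(7890/2900)^0.313 = 1.368
32300^0.5 = 179.7
8.87^-0.18 = 0.6751
Denominator = 1.17 × 1.368 × 179.7 × 0.6751 = 194.2
D / 194.2 = 11300 / 194.2 = 58.19
d = 58.19^(1/0.79) = 58.19^1.2658 = 171.4 m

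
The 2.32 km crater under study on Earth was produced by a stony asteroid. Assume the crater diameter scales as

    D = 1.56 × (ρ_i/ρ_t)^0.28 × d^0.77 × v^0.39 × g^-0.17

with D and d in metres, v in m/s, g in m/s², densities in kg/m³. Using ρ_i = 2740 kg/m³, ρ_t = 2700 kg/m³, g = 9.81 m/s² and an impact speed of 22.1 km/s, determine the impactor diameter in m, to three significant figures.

Rearranging for d: d = [D / (1.56 · (2740/2700)^0.28 · 22100^0.39 · 9.81^-0.17)]^(1/0.77).
D = 2320 m.
(2740/2700)^0.28 = 1.004
22100^0.39 = 49.47
9.81^-0.17 = 0.6783
Denominator = 1.56 × 1.004 × 49.47 × 0.6783 = 52.56
D / 52.56 = 2320 / 52.56 = 44.14
d = 44.14^(1/0.77) = 44.14^1.2987 = 136.8 m

d ≈ 137 m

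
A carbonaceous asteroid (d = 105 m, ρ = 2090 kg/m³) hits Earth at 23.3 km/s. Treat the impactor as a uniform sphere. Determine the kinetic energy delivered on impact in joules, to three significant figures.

E ≈ 3.44 × 10^17 J

v = 23300 m/s.
Mass m = (π/6) ρ d³ = (π/6) × 2090 × (105)³ = 1.267 × 10^9 kg
E = ½ m v² = 0.5 × 1.267 × 10^9 × (23300)² = 3.439 × 10^17 J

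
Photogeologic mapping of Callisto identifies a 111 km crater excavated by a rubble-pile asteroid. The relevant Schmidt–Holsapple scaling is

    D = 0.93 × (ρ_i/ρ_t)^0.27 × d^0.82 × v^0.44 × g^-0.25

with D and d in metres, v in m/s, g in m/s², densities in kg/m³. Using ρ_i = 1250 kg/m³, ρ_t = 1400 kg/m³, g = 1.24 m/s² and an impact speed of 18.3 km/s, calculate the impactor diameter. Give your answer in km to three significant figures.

Rearranging for d: d = [D / (0.93 · (1250/1400)^0.27 · 18300^0.44 · 1.24^-0.25)]^(1/0.82).
D = 111000 m.
(1250/1400)^0.27 = 0.9699
18300^0.44 = 75.07
1.24^-0.25 = 0.9476
Denominator = 0.93 × 0.9699 × 75.07 × 0.9476 = 64.17
D / 64.17 = 111000 / 64.17 = 1730
d = 1730^(1/0.82) = 1730^1.2195 = 8888 m

d ≈ 8.89 km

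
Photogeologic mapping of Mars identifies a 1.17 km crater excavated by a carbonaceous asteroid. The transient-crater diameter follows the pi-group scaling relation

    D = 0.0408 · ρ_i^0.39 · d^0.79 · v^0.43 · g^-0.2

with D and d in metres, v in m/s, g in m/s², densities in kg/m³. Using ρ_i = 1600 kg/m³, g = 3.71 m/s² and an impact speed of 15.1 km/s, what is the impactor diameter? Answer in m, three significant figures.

d ≈ 85.1 m

Rearranging for d: d = [D / (0.0408 · 1600^0.39 · 15100^0.43 · 3.71^-0.2)]^(1/0.79).
D = 1170 m.
1600^0.39 = 17.77
15100^0.43 = 62.66
3.71^-0.2 = 0.7694
Denominator = 0.0408 × 17.77 × 62.66 × 0.7694 = 34.95
D / 34.95 = 1170 / 34.95 = 33.48
d = 33.48^(1/0.79) = 33.48^1.2658 = 85.13 m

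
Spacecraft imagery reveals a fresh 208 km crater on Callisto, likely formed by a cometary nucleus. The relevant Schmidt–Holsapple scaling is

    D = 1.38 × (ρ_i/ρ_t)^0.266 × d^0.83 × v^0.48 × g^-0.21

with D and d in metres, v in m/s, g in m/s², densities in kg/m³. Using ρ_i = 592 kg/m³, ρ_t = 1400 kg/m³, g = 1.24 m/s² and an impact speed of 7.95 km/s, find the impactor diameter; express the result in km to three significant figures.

d ≈ 13.4 km

Rearranging for d: d = [D / (1.38 · (592/1400)^0.266 · 7950^0.48 · 1.24^-0.21)]^(1/0.83).
D = 208000 m.
(592/1400)^0.266 = 0.7954
7950^0.48 = 74.50
1.24^-0.21 = 0.9558
Denominator = 1.38 × 0.7954 × 74.50 × 0.9558 = 78.16
D / 78.16 = 208000 / 78.16 = 2661
d = 2661^(1/0.83) = 2661^1.2048 = 13381 m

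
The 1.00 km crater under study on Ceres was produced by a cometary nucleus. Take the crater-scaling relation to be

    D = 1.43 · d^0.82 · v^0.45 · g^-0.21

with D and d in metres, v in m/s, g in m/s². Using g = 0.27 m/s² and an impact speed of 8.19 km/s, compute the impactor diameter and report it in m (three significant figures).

d ≈ 15.0 m

Rearranging for d: d = [D / (1.43 · 8190^0.45 · 0.27^-0.21)]^(1/0.82).
D = 1000 m.
8190^0.45 = 57.67
0.27^-0.21 = 1.316
Denominator = 1.43 × 57.67 × 1.316 = 108.5
D / 108.5 = 1000 / 108.5 = 9.217
d = 9.217^(1/0.82) = 9.217^1.2195 = 15.01 m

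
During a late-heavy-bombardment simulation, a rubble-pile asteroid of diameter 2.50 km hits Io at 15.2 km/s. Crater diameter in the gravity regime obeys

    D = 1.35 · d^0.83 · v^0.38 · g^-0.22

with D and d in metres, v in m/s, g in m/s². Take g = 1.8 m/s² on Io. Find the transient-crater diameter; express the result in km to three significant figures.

D ≈ 30.4 km

In SI units: d = 2500 m, v = 15200 m/s.
d^0.83 = 2500^0.83 = 661.1
v^0.38 = 15200^0.38 = 38.82
g^-0.22 = 1.8^-0.22 = 0.8787
D = 1.35 × 661.1 × 38.82 × 0.8787 = 30444 m
   = 30.44 km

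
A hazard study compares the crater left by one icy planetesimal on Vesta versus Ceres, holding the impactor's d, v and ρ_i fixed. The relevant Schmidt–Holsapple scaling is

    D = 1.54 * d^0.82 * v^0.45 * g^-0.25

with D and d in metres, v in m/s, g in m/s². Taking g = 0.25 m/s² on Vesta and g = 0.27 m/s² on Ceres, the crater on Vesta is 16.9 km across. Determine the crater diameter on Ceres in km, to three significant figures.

All impactor-dependent factors cancel in the ratio, leaving D_Ceres/D_Vesta = (g_Ceres/g_Vesta)^-0.25.
(0.27/0.25)^-0.25 = 1.080^-0.25 = 0.9809
D_Ceres = 0.9809 × 16.9 km = 16.6 km

D ≈ 16.6 km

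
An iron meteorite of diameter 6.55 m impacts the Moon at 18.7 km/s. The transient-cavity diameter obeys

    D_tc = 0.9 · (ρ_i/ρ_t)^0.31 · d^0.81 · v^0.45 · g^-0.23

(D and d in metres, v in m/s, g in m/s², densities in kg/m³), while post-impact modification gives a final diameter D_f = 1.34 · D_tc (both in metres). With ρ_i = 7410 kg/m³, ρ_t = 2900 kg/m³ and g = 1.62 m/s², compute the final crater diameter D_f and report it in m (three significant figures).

v = 18700 m/s.
(ρ_i/ρ_t)^0.31 = (7410/2900)^0.31 = 1.338
d^0.81 = 6.55^0.81 = 4.583
v^0.45 = 18700^0.45 = 83.62
g^-0.23 = 1.62^-0.23 = 0.8950
D_tc = 0.9 × 1.338 × 4.583 × 83.62 × 0.8950 = 413.0 m
D_f = 1.34 × 413.0 = 553.4 m

D_f ≈ 553 m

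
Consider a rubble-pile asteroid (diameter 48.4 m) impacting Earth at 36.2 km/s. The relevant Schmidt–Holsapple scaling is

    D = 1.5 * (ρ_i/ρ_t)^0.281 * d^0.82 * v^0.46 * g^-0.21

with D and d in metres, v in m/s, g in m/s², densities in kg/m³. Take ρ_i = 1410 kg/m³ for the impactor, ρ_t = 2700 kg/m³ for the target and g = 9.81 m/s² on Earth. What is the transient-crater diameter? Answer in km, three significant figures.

In SI units: v = 36200 m/s.
(ρ_i/ρ_t)^0.281 = (1410/2700)^0.281 = 0.8331
d^0.82 = 48.4^0.82 = 24.08
v^0.46 = 36200^0.46 = 125.0
g^-0.21 = 9.81^-0.21 = 0.6191
D = 1.5 × 0.8331 × 24.08 × 125.0 × 0.6191 = 2329 m
   = 2.329 km

D ≈ 2.33 km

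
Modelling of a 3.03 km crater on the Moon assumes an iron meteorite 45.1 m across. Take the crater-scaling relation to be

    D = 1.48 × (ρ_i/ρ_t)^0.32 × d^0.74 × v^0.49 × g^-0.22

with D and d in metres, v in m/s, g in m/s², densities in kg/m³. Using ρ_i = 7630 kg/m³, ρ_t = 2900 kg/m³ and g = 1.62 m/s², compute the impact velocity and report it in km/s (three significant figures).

Rearranging for v: v = [D / (1.48 · (7630/2900)^0.32 · 45.1^0.74 · 1.62^-0.22)]^(1/0.49).
D = 3030 m.
(7630/2900)^0.32 = 1.363
45.1^0.74 = 16.75
1.62^-0.22 = 0.8993
Denominator = 1.48 × 1.363 × 16.75 × 0.8993 = 30.39
D / 30.39 = 3030 / 30.39 = 99.70
v = 99.70^(1/0.49) = 99.70^2.0408 = 11993 m/s

v ≈ 12.0 km/s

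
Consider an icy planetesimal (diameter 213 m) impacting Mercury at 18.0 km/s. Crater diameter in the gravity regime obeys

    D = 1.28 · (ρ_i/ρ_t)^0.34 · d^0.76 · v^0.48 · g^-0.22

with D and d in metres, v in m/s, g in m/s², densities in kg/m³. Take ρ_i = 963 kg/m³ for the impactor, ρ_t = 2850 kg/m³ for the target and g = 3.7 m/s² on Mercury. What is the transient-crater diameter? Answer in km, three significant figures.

In SI units: v = 18000 m/s.
(ρ_i/ρ_t)^0.34 = (963/2850)^0.34 = 0.6915
d^0.76 = 213^0.76 = 58.83
v^0.48 = 18000^0.48 = 110.3
g^-0.22 = 3.7^-0.22 = 0.7499
D = 1.28 × 0.6915 × 58.83 × 110.3 × 0.7499 = 4307 m
   = 4.307 km

D ≈ 4.31 km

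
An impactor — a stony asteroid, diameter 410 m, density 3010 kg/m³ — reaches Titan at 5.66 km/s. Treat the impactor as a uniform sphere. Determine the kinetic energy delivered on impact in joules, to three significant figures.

E ≈ 1.74 × 10^18 J

v = 5660 m/s.
Mass m = (π/6) ρ d³ = (π/6) × 3010 × (410)³ = 1.086 × 10^11 kg
E = ½ m v² = 0.5 × 1.086 × 10^11 × (5660)² = 1.740 × 10^18 J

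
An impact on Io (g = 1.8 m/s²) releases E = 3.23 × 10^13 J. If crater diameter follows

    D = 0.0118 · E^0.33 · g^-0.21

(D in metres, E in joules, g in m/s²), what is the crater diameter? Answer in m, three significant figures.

E^0.33 = (3.23 × 10^13)^0.33 = 2.871 × 10^4
g^-0.21 = 1.8^-0.21 = 0.8839
D = 0.0118 × 2.871 × 10^4 × 0.8839 = 299.4 m

D ≈ 299 m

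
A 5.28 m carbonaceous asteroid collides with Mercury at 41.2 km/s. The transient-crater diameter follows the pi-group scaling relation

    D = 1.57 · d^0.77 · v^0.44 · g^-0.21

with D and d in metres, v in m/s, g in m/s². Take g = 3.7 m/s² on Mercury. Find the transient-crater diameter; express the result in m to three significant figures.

In SI units: v = 41200 m/s.
d^0.77 = 5.28^0.77 = 3.601
v^0.44 = 41200^0.44 = 107.3
g^-0.21 = 3.7^-0.21 = 0.7598
D = 1.57 × 3.601 × 107.3 × 0.7598 = 460.9 m

D ≈ 461 m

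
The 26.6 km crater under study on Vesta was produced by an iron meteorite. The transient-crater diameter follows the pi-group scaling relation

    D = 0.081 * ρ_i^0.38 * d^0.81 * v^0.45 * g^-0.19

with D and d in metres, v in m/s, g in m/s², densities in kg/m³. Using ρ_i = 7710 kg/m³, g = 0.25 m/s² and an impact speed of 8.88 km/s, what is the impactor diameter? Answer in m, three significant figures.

d ≈ 449 m

Rearranging for d: d = [D / (0.081 · 7710^0.38 · 8880^0.45 · 0.25^-0.19)]^(1/0.81).
D = 26600 m.
7710^0.38 = 30.00
8880^0.45 = 59.81
0.25^-0.19 = 1.301
Denominator = 0.081 × 30.00 × 59.81 × 1.301 = 189.1
D / 189.1 = 26600 / 189.1 = 140.7
d = 140.7^(1/0.81) = 140.7^1.2346 = 449.0 m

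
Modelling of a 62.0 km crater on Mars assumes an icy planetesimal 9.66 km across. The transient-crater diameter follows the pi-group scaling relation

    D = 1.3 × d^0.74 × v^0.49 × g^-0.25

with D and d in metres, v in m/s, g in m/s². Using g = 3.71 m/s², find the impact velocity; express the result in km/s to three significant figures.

v ≈ 6.61 km/s

Rearranging for v: v = [D / (1.3 · 9660^0.74 · 3.71^-0.25)]^(1/0.49).
D = 62000 m.
9660^0.74 = 889.0
3.71^-0.25 = 0.7205
Denominator = 1.3 × 889.0 × 0.7205 = 832.7
D / 832.7 = 62000 / 832.7 = 74.46
v = 74.46^(1/0.49) = 74.46^2.0408 = 6610 m/s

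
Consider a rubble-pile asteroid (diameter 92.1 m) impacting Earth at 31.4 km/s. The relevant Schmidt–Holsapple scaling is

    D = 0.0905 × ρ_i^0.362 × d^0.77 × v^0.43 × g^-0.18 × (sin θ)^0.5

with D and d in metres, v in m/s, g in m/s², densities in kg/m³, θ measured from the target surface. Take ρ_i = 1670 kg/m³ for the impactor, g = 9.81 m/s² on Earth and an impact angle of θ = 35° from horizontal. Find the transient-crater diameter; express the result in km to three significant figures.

D ≈ 1.86 km

In SI units: v = 31400 m/s.
ρ_i^0.362 = 1670^0.362 = 14.68
d^0.77 = 92.1^0.77 = 32.54
v^0.43 = 31400^0.43 = 85.84
g^-0.18 = 9.81^-0.18 = 0.6630
(sin 35°)^0.5 = 0.5736^0.5 = 0.7574
D = 0.0905 × 14.68 × 32.54 × 85.84 × 0.6630 × 0.7574 = 1863 m
   = 1.863 km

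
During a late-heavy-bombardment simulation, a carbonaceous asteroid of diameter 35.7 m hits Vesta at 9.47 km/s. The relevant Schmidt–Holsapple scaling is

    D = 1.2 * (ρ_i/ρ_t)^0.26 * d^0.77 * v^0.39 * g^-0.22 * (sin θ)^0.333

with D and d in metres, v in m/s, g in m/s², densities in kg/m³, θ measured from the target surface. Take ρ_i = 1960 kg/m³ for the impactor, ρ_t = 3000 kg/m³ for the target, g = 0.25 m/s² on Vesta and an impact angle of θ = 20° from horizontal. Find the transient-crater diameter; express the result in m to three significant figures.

In SI units: v = 9470 m/s.
(ρ_i/ρ_t)^0.26 = (1960/3000)^0.26 = 0.8952
d^0.77 = 35.7^0.77 = 15.69
v^0.39 = 9470^0.39 = 35.54
g^-0.22 = 0.25^-0.22 = 1.357
(sin 20°)^0.333 = 0.3420^0.333 = 0.6996
D = 1.2 × 0.8952 × 15.69 × 35.54 × 1.357 × 0.6996 = 568.7 m

D ≈ 569 m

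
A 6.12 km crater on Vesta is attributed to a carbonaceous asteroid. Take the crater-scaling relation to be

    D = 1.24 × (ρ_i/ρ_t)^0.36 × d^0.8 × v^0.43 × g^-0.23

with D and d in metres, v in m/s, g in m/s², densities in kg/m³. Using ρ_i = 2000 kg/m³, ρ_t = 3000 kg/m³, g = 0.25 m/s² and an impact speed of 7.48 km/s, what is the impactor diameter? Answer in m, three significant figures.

d ≈ 276 m

Rearranging for d: d = [D / (1.24 · (2000/3000)^0.36 · 7480^0.43 · 0.25^-0.23)]^(1/0.8).
D = 6120 m.
(2000/3000)^0.36 = 0.8642
7480^0.43 = 46.32
0.25^-0.23 = 1.376
Denominator = 1.24 × 0.8642 × 46.32 × 1.376 = 68.30
D / 68.30 = 6120 / 68.30 = 89.60
d = 89.60^(1/0.8) = 89.60^1.25 = 275.7 m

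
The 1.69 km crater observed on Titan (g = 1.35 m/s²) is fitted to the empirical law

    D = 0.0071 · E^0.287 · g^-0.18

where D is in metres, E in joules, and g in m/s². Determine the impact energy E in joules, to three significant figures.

E ≈ 6.54 × 10^18 J

Rearranging: E = [D / (0.0071 · g^-0.18)]^(1/0.287).
D = 1690 m.
g^-0.18 = 1.35^-0.18 = 0.9474
D / (0.0071 × 0.9474) = 1690 / (6.727 × 10^-3) = 2.512 × 10^5
E = (2.512 × 10^5)^3.4843 = 6.536 × 10^18 J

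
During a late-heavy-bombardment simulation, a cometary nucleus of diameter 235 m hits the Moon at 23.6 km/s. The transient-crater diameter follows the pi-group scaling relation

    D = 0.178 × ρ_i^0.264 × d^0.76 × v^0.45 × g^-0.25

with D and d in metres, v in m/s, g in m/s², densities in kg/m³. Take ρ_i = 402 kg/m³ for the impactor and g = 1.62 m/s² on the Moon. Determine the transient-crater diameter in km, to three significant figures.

D ≈ 4.52 km

In SI units: v = 23600 m/s.
ρ_i^0.264 = 402^0.264 = 4.870
d^0.76 = 235^0.76 = 63.39
v^0.45 = 23600^0.45 = 92.86
g^-0.25 = 1.62^-0.25 = 0.8864
D = 0.178 × 4.870 × 63.39 × 92.86 × 0.8864 = 4523 m
   = 4.523 km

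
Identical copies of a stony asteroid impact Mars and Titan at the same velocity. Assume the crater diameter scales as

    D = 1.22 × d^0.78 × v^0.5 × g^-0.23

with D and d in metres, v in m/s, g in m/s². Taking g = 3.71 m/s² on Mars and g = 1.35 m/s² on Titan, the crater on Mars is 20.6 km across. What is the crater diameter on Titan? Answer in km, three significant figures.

D ≈ 26.0 km

All impactor-dependent factors cancel in the ratio, leaving D_Titan/D_Mars = (g_Titan/g_Mars)^-0.23.
(1.35/3.71)^-0.23 = 0.3639^-0.23 = 1.262
D_Titan = 1.262 × 20.6 km = 26.0 km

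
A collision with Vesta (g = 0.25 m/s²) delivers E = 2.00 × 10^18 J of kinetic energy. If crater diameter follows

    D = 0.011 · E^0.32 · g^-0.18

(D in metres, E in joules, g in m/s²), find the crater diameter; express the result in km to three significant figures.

E^0.32 = (2.00 × 10^18)^0.32 = 7.183 × 10^5
g^-0.18 = 0.25^-0.18 = 1.283
D = 0.011 × 7.183 × 10^5 × 1.283 = 10137 m
   = 10.14 km

D ≈ 10.1 km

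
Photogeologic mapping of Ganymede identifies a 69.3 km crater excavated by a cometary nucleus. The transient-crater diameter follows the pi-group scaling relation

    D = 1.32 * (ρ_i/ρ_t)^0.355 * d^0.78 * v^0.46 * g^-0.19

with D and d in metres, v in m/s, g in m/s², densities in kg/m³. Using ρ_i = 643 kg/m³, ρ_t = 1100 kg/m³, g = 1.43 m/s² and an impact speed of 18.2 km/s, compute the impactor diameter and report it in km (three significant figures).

d ≈ 4.82 km

Rearranging for d: d = [D / (1.32 · (643/1100)^0.355 · 18200^0.46 · 1.43^-0.19)]^(1/0.78).
D = 69300 m.
(643/1100)^0.355 = 0.8265
18200^0.46 = 91.12
1.43^-0.19 = 0.9343
Denominator = 1.32 × 0.8265 × 91.12 × 0.9343 = 92.88
D / 92.88 = 69300 / 92.88 = 746.1
d = 746.1^(1/0.78) = 746.1^1.2821 = 4822 m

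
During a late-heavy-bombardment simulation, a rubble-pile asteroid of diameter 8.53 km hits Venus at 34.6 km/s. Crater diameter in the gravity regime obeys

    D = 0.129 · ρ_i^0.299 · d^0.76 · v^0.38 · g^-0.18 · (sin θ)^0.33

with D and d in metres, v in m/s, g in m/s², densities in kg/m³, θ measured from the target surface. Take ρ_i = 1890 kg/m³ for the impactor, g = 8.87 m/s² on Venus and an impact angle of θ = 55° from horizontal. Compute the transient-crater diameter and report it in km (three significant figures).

D ≈ 40.1 km

In SI units: d = 8530 m, v = 34600 m/s.
ρ_i^0.299 = 1890^0.299 = 9.542
d^0.76 = 8530^0.76 = 971.7
v^0.38 = 34600^0.38 = 53.07
g^-0.18 = 8.87^-0.18 = 0.6751
(sin 55°)^0.33 = 0.8192^0.33 = 0.9363
D = 0.129 × 9.542 × 971.7 × 53.07 × 0.6751 × 0.9363 = 40123 m
   = 40.12 km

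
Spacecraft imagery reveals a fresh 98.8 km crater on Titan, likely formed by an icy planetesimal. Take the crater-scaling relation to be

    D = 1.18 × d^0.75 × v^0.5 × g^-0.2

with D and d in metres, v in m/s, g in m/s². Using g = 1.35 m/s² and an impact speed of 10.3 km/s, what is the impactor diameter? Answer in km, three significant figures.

Rearranging for d: d = [D / (1.18 · 10300^0.5 · 1.35^-0.2)]^(1/0.75).
D = 98800 m.
10300^0.5 = 101.5
1.35^-0.2 = 0.9417
Denominator = 1.18 × 101.5 × 0.9417 = 112.8
D / 112.8 = 98800 / 112.8 = 875.9
d = 875.9^(1/0.75) = 875.9^1.3333 = 8379 m

d ≈ 8.38 km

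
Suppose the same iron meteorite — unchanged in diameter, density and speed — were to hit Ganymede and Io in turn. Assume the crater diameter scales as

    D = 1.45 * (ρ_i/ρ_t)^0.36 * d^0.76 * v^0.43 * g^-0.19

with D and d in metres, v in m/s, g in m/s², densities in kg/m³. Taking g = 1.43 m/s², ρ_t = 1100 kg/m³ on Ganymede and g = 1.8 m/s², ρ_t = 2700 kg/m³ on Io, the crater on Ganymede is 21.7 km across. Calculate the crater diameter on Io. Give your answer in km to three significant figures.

D ≈ 15.0 km

The impactor-only factors (d, v, ρ_i) cancel in the ratio, leaving D_Io/D_Ganymede = (g_Io/g_Ganymede)^-0.19 · (ρ_t,Ganymede/ρ_t,Io)^0.36.
(1.8/1.43)^-0.19 = 1.259^-0.19 = 0.9572
(1100/2700)^0.36 = 0.4074^0.36 = 0.7238
Ratio = 0.9572 × 0.7238 = 0.6928
D_Io = 0.6928 × 21.7 km = 15.0 km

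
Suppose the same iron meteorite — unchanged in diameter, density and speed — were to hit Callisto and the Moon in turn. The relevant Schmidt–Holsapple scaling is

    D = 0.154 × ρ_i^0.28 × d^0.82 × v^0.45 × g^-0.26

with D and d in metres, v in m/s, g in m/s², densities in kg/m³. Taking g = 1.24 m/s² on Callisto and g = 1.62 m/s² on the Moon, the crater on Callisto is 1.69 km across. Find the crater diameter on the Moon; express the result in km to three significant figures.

All impactor-dependent factors cancel in the ratio, leaving D_Moon/D_Callisto = (g_Moon/g_Callisto)^-0.26.
(1.62/1.24)^-0.26 = 1.306^-0.26 = 0.9329
D_Moon = 0.9329 × 1.69 km = 1.58 km

D ≈ 1.58 km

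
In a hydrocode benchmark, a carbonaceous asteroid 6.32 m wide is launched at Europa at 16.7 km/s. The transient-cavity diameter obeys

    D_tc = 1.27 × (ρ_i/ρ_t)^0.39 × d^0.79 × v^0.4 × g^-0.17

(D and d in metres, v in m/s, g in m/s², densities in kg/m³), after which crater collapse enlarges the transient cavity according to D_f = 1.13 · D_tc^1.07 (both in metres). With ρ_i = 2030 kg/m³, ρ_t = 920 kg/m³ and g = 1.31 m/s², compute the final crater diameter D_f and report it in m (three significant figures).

D_f ≈ 589 m

v = 16700 m/s.
(ρ_i/ρ_t)^0.39 = (2030/920)^0.39 = 1.362
d^0.79 = 6.32^0.79 = 4.291
v^0.4 = 16700^0.4 = 48.87
g^-0.17 = 1.31^-0.17 = 0.9551
D_tc = 1.27 × 1.362 × 4.291 × 48.87 × 0.9551 = 346.4 m
D_f = 1.13 × (346.4)^1.07 = 589.4 m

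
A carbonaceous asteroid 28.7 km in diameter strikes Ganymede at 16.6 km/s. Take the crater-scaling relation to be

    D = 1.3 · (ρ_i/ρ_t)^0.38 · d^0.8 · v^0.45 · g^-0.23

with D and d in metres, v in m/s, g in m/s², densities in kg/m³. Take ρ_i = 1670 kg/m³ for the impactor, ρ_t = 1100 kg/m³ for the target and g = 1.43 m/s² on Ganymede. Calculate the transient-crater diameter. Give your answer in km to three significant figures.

D ≈ 410 km

In SI units: d = 28700 m, v = 16600 m/s.
(ρ_i/ρ_t)^0.38 = (1670/1100)^0.38 = 1.172
d^0.8 = 28700^0.8 = 3684
v^0.45 = 16600^0.45 = 79.26
g^-0.23 = 1.43^-0.23 = 0.9210
D = 1.3 × 1.172 × 3684 × 79.26 × 0.9210 = 4.097 × 10^5 m
   = 409.7 km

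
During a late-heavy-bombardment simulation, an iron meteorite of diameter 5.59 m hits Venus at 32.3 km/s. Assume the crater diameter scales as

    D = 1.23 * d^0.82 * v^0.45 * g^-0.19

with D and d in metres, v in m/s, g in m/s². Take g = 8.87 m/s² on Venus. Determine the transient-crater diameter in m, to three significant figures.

D ≈ 356 m

In SI units: v = 32300 m/s.
d^0.82 = 5.59^0.82 = 4.101
v^0.45 = 32300^0.45 = 106.9
g^-0.19 = 8.87^-0.19 = 0.6605
D = 1.23 × 4.101 × 106.9 × 0.6605 = 356.2 m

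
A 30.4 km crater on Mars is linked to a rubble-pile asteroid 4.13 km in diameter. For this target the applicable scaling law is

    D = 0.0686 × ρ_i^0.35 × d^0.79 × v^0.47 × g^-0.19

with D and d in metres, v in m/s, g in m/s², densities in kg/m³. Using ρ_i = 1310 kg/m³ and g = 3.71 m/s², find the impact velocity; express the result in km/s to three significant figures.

Rearranging for v: v = [D / (0.0686 · 1310^0.35 · 4130^0.79 · 3.71^-0.19)]^(1/0.47).
D = 30400 m.
1310^0.35 = 12.33
4130^0.79 = 718.8
3.71^-0.19 = 0.7795
Denominator = 0.0686 × 12.33 × 718.8 × 0.7795 = 473.9
D / 473.9 = 30400 / 473.9 = 64.15
v = 64.15^(1/0.47) = 64.15^2.1277 = 7001 m/s

v ≈ 7.00 km/s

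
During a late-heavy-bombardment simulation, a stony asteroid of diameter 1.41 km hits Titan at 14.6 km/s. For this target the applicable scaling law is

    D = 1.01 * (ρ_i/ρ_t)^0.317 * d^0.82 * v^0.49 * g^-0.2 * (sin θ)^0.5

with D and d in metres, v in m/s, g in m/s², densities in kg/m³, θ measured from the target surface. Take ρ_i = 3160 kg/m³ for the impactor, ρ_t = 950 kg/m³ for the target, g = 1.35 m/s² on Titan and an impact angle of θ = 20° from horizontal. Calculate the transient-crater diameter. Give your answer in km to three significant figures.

D ≈ 34.2 km

In SI units: d = 1410 m, v = 14600 m/s.
(ρ_i/ρ_t)^0.317 = (3160/950)^0.317 = 1.464
d^0.82 = 1410^0.82 = 382.3
v^0.49 = 14600^0.49 = 109.8
g^-0.2 = 1.35^-0.2 = 0.9417
(sin 20°)^0.5 = 0.3420^0.5 = 0.5848
D = 1.01 × 1.464 × 382.3 × 109.8 × 0.9417 × 0.5848 = 34181 m
   = 34.18 km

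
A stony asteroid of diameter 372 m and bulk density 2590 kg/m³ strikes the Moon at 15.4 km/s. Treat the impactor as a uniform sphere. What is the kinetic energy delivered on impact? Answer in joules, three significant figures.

E ≈ 8.28 × 10^18 J

v = 15400 m/s.
Mass m = (π/6) ρ d³ = (π/6) × 2590 × (372)³ = 6.981 × 10^10 kg
E = ½ m v² = 0.5 × 6.981 × 10^10 × (15400)² = 8.278 × 10^18 J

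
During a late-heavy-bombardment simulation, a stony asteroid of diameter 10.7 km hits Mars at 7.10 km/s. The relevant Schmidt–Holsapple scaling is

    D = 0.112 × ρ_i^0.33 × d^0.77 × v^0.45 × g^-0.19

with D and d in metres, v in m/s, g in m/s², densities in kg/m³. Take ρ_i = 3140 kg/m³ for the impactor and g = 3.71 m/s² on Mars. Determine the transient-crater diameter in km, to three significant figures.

In SI units: d = 10700 m, v = 7100 m/s.
ρ_i^0.33 = 3140^0.33 = 14.26
d^0.77 = 10700^0.77 = 1267
v^0.45 = 7100^0.45 = 54.08
g^-0.19 = 3.71^-0.19 = 0.7795
D = 0.112 × 14.26 × 1267 × 54.08 × 0.7795 = 85304 m
   = 85.30 km

D ≈ 85.3 km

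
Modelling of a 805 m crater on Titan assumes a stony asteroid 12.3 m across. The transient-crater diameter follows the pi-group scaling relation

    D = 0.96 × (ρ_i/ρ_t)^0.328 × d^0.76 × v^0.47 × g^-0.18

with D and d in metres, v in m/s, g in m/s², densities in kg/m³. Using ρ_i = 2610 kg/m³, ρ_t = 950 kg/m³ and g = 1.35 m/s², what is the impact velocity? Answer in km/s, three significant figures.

v ≈ 15.9 km/s

Rearranging for v: v = [D / (0.96 · (2610/950)^0.328 · 12.3^0.76 · 1.35^-0.18)]^(1/0.47).
(2610/950)^0.328 = 1.393
12.3^0.76 = 6.735
1.35^-0.18 = 0.9474
Denominator = 0.96 × 1.393 × 6.735 × 0.9474 = 8.533
D / 8.533 = 805 / 8.533 = 94.34
v = 94.34^(1/0.47) = 94.34^2.1277 = 15906 m/s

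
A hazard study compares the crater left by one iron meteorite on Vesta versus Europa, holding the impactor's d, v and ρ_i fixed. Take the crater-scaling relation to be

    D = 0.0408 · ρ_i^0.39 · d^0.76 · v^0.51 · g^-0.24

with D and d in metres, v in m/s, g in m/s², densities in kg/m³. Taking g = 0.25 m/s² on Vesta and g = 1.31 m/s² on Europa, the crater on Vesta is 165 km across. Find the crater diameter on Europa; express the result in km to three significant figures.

All impactor-dependent factors cancel in the ratio, leaving D_Europa/D_Vesta = (g_Europa/g_Vesta)^-0.24.
(1.31/0.25)^-0.24 = 5.240^-0.24 = 0.6720
D_Europa = 0.6720 × 165 km = 111 km

D ≈ 111 km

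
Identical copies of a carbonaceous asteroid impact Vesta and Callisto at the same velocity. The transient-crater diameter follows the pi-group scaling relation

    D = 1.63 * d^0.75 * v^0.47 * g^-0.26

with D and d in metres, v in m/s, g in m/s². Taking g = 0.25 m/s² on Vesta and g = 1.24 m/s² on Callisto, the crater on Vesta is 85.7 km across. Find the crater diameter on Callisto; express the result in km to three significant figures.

All impactor-dependent factors cancel in the ratio, leaving D_Callisto/D_Vesta = (g_Callisto/g_Vesta)^-0.26.
(1.24/0.25)^-0.26 = 4.960^-0.26 = 0.6594
D_Callisto = 0.6594 × 85.7 km = 56.5 km

D ≈ 56.5 km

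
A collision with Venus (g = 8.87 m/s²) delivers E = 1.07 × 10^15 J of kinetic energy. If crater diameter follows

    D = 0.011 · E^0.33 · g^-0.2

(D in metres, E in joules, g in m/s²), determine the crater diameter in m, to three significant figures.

E^0.33 = (1.07 × 10^15)^0.33 = 9.114 × 10^4
g^-0.2 = 8.87^-0.2 = 0.6463
D = 0.011 × 9.114 × 10^4 × 0.6463 = 647.9 m

D ≈ 648 m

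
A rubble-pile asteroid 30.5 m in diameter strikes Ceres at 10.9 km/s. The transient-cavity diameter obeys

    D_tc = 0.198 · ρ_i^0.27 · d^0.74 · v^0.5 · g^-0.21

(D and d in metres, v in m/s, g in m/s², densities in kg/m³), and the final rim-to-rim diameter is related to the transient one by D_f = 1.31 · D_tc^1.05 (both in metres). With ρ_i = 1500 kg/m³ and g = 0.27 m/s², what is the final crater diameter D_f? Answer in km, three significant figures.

v = 10900 m/s.
ρ_i^0.27 = 1500^0.27 = 7.204
d^0.74 = 30.5^0.74 = 12.54
v^0.5 = 10900^0.5 = 104.4
g^-0.21 = 0.27^-0.21 = 1.316
D_tc = 0.198 × 7.204 × 12.54 × 104.4 × 1.316 = 2457 m
D_f = 1.31 × (2457)^1.05 = 4756 m
     = 4.756 km

D_f ≈ 4.76 km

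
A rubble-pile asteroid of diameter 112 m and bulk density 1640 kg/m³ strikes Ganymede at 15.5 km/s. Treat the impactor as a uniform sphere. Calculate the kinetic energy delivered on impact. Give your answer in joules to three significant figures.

E ≈ 1.45 × 10^17 J

v = 15500 m/s.
Mass m = (π/6) ρ d³ = (π/6) × 1640 × (112)³ = 1.206 × 10^9 kg
E = ½ m v² = 0.5 × 1.206 × 10^9 × (15500)² = 1.449 × 10^17 J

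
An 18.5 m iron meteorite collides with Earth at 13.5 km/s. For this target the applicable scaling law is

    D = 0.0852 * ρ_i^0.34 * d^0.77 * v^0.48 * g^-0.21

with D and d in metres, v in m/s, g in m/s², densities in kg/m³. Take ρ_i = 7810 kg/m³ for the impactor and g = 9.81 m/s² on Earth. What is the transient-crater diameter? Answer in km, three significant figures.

D ≈ 1.01 km

In SI units: v = 13500 m/s.
ρ_i^0.34 = 7810^0.34 = 21.06
d^0.77 = 18.5^0.77 = 9.456
v^0.48 = 13500^0.48 = 96.06
g^-0.21 = 9.81^-0.21 = 0.6191
D = 0.0852 × 21.06 × 9.456 × 96.06 × 0.6191 = 1009 m
   = 1.009 km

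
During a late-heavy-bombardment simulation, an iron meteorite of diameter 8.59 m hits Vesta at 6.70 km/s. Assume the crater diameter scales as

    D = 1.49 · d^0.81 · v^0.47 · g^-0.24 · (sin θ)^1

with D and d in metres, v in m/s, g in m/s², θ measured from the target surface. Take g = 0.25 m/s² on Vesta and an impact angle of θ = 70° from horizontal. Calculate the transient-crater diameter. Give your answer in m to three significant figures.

In SI units: v = 6700 m/s.
d^0.81 = 8.59^0.81 = 5.709
v^0.47 = 6700^0.47 = 62.84
g^-0.24 = 0.25^-0.24 = 1.395
(sin 70°)^1 = 0.9397^1 = 0.9397
D = 1.49 × 5.709 × 62.84 × 1.395 × 0.9397 = 700.7 m

D ≈ 701 m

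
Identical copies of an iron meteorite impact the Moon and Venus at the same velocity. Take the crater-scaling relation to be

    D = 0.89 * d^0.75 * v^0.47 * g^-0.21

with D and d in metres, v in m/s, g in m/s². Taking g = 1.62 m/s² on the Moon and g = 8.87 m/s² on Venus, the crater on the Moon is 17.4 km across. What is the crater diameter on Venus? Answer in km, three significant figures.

All impactor-dependent factors cancel in the ratio, leaving D_Venus/D_Moon = (g_Venus/g_Moon)^-0.21.
(8.87/1.62)^-0.21 = 5.475^-0.21 = 0.6997
D_Venus = 0.6997 × 17.4 km = 12.2 km

D ≈ 12.2 km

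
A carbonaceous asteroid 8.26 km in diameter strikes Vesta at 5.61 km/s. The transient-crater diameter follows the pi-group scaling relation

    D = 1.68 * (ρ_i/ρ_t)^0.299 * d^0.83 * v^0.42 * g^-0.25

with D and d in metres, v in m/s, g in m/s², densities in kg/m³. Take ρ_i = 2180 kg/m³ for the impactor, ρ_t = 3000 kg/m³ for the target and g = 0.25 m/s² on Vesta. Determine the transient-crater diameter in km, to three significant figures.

In SI units: d = 8260 m, v = 5610 m/s.
(ρ_i/ρ_t)^0.299 = (2180/3000)^0.299 = 0.9089
d^0.83 = 8260^0.83 = 1783
v^0.42 = 5610^0.42 = 37.55
g^-0.25 = 0.25^-0.25 = 1.414
D = 1.68 × 0.9089 × 1783 × 37.55 × 1.414 = 1.446 × 10^5 m
   = 144.6 km

D ≈ 145 km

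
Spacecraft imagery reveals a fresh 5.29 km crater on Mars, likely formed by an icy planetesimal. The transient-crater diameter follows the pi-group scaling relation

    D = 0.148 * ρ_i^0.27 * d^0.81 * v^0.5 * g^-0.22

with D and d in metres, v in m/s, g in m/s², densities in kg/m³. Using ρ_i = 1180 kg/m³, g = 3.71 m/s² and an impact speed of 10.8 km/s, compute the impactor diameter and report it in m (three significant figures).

Rearranging for d: d = [D / (0.148 · 1180^0.27 · 10800^0.5 · 3.71^-0.22)]^(1/0.81).
D = 5290 m.
1180^0.27 = 6.752
10800^0.5 = 103.9
3.71^-0.22 = 0.7494
Denominator = 0.148 × 6.752 × 103.9 × 0.7494 = 77.81
D / 77.81 = 5290 / 77.81 = 67.99
d = 67.99^(1/0.81) = 67.99^1.2346 = 183.0 m

d ≈ 183 m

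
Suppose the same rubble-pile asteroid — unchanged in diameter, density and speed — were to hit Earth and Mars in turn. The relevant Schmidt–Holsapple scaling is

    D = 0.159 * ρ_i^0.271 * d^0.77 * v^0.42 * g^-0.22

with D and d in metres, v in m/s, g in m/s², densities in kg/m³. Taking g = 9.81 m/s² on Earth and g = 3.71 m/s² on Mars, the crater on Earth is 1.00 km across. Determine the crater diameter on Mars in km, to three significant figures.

D ≈ 1.24 km

All impactor-dependent factors cancel in the ratio, leaving D_Mars/D_Earth = (g_Mars/g_Earth)^-0.22.
(3.71/9.81)^-0.22 = 0.3782^-0.22 = 1.239
D_Mars = 1.239 × 1.00 km = 1.24 km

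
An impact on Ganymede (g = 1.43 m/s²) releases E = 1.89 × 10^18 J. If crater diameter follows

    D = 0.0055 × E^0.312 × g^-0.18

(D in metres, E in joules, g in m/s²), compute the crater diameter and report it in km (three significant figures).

D ≈ 2.60 km

E^0.312 = (1.89 × 10^18)^0.312 = 5.038 × 10^5
g^-0.18 = 1.43^-0.18 = 0.9376
D = 0.0055 × 5.038 × 10^5 × 0.9376 = 2598 m
   = 2.598 km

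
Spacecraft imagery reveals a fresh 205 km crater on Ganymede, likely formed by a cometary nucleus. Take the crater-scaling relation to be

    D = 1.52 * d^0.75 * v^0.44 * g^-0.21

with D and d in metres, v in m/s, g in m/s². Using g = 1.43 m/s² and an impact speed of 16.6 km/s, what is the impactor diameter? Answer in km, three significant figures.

d ≈ 25.6 km

Rearranging for d: d = [D / (1.52 · 16600^0.44 · 1.43^-0.21)]^(1/0.75).
D = 205000 m.
16600^0.44 = 71.92
1.43^-0.21 = 0.9276
Denominator = 1.52 × 71.92 × 0.9276 = 101.4
D / 101.4 = 205000 / 101.4 = 2022
d = 2022^(1/0.75) = 2022^1.3333 = 25562 m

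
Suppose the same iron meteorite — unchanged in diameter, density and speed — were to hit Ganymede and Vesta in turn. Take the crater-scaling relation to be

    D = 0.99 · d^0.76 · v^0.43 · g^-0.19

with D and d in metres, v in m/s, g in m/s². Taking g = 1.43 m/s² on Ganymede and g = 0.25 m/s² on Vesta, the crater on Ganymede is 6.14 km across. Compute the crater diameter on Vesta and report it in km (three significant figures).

All impactor-dependent factors cancel in the ratio, leaving D_Vesta/D_Ganymede = (g_Vesta/g_Ganymede)^-0.19.
(0.25/1.43)^-0.19 = 0.1748^-0.19 = 1.393
D_Vesta = 1.393 × 6.14 km = 8.55 km

D ≈ 8.55 km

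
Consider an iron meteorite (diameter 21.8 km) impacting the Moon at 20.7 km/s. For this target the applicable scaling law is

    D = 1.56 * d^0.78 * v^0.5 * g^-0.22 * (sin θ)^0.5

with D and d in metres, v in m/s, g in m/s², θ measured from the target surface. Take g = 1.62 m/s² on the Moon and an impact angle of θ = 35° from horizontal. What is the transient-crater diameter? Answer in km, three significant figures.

In SI units: d = 21800 m, v = 20700 m/s.
d^0.78 = 21800^0.78 = 2421
v^0.5 = 20700^0.5 = 143.9
g^-0.22 = 1.62^-0.22 = 0.8993
(sin 35°)^0.5 = 0.5736^0.5 = 0.7574
D = 1.56 × 2421 × 143.9 × 0.8993 × 0.7574 = 3.702 × 10^5 m
   = 370.2 km

D ≈ 370 km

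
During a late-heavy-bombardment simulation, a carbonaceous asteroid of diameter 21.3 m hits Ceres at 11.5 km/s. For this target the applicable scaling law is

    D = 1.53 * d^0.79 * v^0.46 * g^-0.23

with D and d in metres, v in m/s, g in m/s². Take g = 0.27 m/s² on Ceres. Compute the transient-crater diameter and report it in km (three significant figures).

D ≈ 1.71 km

In SI units: v = 11500 m/s.
d^0.79 = 21.3^0.79 = 11.21
v^0.46 = 11500^0.46 = 73.78
g^-0.23 = 0.27^-0.23 = 1.351
D = 1.53 × 11.21 × 73.78 × 1.351 = 1710 m
   = 1.710 km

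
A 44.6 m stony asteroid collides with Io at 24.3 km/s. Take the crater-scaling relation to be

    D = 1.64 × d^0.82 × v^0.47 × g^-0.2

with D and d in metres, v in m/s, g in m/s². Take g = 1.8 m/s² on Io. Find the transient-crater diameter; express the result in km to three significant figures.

D ≈ 3.78 km

In SI units: v = 24300 m/s.
d^0.82 = 44.6^0.82 = 22.51
v^0.47 = 24300^0.47 = 115.1
g^-0.2 = 1.8^-0.2 = 0.8891
D = 1.64 × 22.51 × 115.1 × 0.8891 = 3778 m
   = 3.778 km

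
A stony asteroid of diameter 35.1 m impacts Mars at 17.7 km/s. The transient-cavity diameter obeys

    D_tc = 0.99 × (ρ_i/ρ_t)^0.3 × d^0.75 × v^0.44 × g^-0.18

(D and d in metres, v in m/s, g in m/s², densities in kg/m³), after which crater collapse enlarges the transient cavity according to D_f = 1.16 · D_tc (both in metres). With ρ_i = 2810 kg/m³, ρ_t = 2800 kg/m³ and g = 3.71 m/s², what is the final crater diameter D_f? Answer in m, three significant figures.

D_f ≈ 969 m

v = 17700 m/s.
(ρ_i/ρ_t)^0.3 = (2810/2800)^0.3 = 1.001
d^0.75 = 35.1^0.75 = 14.42
v^0.44 = 17700^0.44 = 73.98
g^-0.18 = 3.71^-0.18 = 0.7898
D_tc = 0.99 × 1.001 × 14.42 × 73.98 × 0.7898 = 835.0 m
D_f = 1.16 × 835.0 = 968.6 m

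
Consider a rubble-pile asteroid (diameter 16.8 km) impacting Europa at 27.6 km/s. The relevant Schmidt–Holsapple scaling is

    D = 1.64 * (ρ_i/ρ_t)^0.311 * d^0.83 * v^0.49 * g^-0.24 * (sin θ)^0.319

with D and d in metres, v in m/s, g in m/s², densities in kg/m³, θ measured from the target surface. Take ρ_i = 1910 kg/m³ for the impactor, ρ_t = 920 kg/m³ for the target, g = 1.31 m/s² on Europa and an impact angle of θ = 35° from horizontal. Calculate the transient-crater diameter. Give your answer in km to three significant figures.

D ≈ 779 km

In SI units: d = 16800 m, v = 27600 m/s.
(ρ_i/ρ_t)^0.311 = (1910/920)^0.311 = 1.255
d^0.83 = 16800^0.83 = 3214
v^0.49 = 27600^0.49 = 150.0
g^-0.24 = 1.31^-0.24 = 0.9372
(sin 35°)^0.319 = 0.5736^0.319 = 0.8375
D = 1.64 × 1.255 × 3214 × 150.0 × 0.9372 × 0.8375 = 7.788 × 10^5 m
   = 778.8 km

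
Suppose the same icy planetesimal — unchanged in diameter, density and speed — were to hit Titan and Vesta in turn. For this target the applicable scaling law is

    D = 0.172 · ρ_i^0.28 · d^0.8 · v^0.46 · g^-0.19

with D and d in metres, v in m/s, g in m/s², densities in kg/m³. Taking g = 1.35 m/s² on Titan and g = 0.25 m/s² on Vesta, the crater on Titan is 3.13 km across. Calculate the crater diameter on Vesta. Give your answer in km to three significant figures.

D ≈ 4.31 km

All impactor-dependent factors cancel in the ratio, leaving D_Vesta/D_Titan = (g_Vesta/g_Titan)^-0.19.
(0.25/1.35)^-0.19 = 0.1852^-0.19 = 1.378
D_Vesta = 1.378 × 3.13 km = 4.31 km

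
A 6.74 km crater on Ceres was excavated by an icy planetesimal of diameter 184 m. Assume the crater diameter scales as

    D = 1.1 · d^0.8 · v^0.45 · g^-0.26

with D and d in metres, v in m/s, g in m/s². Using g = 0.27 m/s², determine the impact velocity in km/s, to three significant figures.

v ≈ 11.5 km/s

Rearranging for v: v = [D / (1.1 · 184^0.8 · 0.27^-0.26)]^(1/0.45).
D = 6740 m.
184^0.8 = 64.84
0.27^-0.26 = 1.406
Denominator = 1.1 × 64.84 × 1.406 = 100.3
D / 100.3 = 6740 / 100.3 = 67.20
v = 67.20^(1/0.45) = 67.20^2.2222 = 11502 m/s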